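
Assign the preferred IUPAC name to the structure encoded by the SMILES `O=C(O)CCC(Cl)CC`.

4-chlorohexanoic acid

The longest carbon chain that includes the –COOH group has 6 carbons, so the parent hydride is hexane.
A carboxylic acid (terminal –COOH) is the principal characteristic group, giving the suffix -oic acid.
Choose the numbering such that the carboxylic acid carbon is C-1 by definition.
This places a chloro group at C-4.
Putting it together: 4-chlorohexanoic acid.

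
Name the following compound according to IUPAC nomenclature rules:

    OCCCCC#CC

hept-5-yn-1-ol

The longest chain bearing the –OH group and the multiple bond is 7 carbons long (heptane).
An alcohol (–OH) is the principal characteristic group, giving the suffix -ol.
There is one C≡C triple bond, indicated by the ending -yne.
Number the chain so that numbering from this end puts the hydroxyl group at C-1 rather than C-7.
That gives the hydroxyl at C-1; the triple bond between C-5 and C-6.
Putting it together: hept-5-yn-1-ol.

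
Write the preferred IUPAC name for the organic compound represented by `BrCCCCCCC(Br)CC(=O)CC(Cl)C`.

Counting along the main chain through the carbonyl gives 12 carbons: the parent is dodecane.
A ketone (C=O on an internal carbon) is the principal characteristic group, giving the suffix -one.
Number the chain so that numbering from this end puts the carbonyl group at C-4 rather than C-9.
That gives the carbonyl at C-4; bromo groups at C-6 and C-12; a chloro group at C-2.
Substituent prefixes are cited in alphabetical order (multiplying prefixes like di-/tri- are ignored for ordering).
The name is 6,12-dibromo-2-chlorododecan-4-one.

6,12-dibromo-2-chlorododecan-4-one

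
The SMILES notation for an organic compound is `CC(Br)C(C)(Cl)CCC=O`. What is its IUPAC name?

5-bromo-4-chloro-4-methylhexanal

The longest carbon chain that includes the –CHO group has 6 carbons, so the parent hydride is hexane.
An aldehyde (terminal –CHO) is the principal characteristic group, giving the suffix -al.
Choose the numbering such that the aldehyde carbon is C-1 by definition.
With this numbering: a bromo group at C-5; a chloro group at C-4; a methyl group at C-4.
Substituent prefixes are cited in alphabetical order (multiplying prefixes like di-/tri- are ignored for ordering).
The name is 5-bromo-4-chloro-4-methylhexanal.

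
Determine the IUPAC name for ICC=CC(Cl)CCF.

The longest chain bearing the multiple bond is 6 carbons long (hexane).
The chain contains a C=C double bond, so the unsaturation ending is -ene.
Choose the numbering such that numbering from this end puts the double bond at C-2 rather than C-4.
With this numbering: the double bond between C-2 and C-3; a chloro group at C-4; a fluoro group at C-6; an iodo group at C-1.
Substituent prefixes are cited in alphabetical order (multiplying prefixes like di-/tri- are ignored for ordering).
Putting it together: 4-chloro-6-fluoro-1-iodohex-2-ene.

4-chloro-6-fluoro-1-iodohex-2-ene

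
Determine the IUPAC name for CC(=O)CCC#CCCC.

The longest chain bearing the carbonyl and the multiple bond is 9 carbons long (nonane).
A ketone (C=O on an internal carbon) is the principal characteristic group, giving the suffix -one.
The chain contains a C≡C triple bond, so the unsaturation ending is -yne.
Choose the numbering such that numbering from this end puts the carbonyl group at C-2 rather than C-8.
This places the carbonyl at C-2; the triple bond between C-5 and C-6.
Assembling the pieces gives non-5-yn-2-one.

non-5-yn-2-one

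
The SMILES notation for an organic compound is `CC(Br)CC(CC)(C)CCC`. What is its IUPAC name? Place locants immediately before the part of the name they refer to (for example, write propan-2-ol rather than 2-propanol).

2-bromo-4-ethyl-4-methylheptane

The longest continuous carbon chain has 7 atoms, so the parent hydride is heptane.
Number the chain so that the substituent locant set {2,4,4} is lower than {4,4,6} at the first point of difference.
That gives a bromo group at C-2; an ethyl group at C-4; a methyl group at C-4.
The substituents are ordered alphabetically, ignoring any di-/tri- multipliers.
Assembling the pieces gives 2-bromo-4-ethyl-4-methylheptane.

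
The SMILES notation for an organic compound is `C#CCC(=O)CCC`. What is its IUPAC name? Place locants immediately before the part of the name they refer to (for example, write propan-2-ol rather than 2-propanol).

Counting along the main chain through the carbonyl and the multiple bond gives 7 carbons: the parent is heptane.
A ketone (C=O on an internal carbon) is the principal characteristic group, giving the suffix -one.
A C≡C triple bond in the chain gives the infix -yne-.
The numbering direction is chosen so that numbering from this end puts the triple bond at C-1 rather than C-6.
That gives the carbonyl at C-4; the triple bond between C-1 and C-2.
Assembling the pieces gives hept-1-yn-4-one.

hept-1-yn-4-one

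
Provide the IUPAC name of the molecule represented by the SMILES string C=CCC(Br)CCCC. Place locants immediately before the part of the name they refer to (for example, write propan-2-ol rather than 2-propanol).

The longest carbon chain that includes the multiple bond has 8 carbons, so the parent hydride is octane.
A C=C double bond in the chain gives the infix -ene-.
Choose the numbering such that numbering from this end puts the double bond at C-1 rather than C-7.
That gives the double bond between C-1 and C-2; a bromo group at C-4.
Putting it together: 4-bromooct-1-ene.

4-bromooct-1-ene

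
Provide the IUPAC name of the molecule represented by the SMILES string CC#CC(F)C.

4-fluoropent-2-yne

Counting along the main chain through the multiple bond gives 5 carbons: the parent is pentane.
The chain contains a C≡C triple bond, so the unsaturation ending is -yne.
The numbering direction is chosen so that numbering from this end puts the triple bond at C-2 rather than C-3.
That gives the triple bond between C-2 and C-3; a fluoro group at C-4.
Putting it together: 4-fluoropent-2-yne.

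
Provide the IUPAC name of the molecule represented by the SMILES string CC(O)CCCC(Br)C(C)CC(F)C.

6-bromo-9-fluoro-7-methyldecan-2-ol

The longest chain bearing the –OH group is 10 carbons long (decane).
An alcohol (–OH) is the principal characteristic group, giving the suffix -ol.
Choose the numbering such that numbering from this end puts the hydroxyl group at C-2 rather than C-9.
That gives the hydroxyl at C-2; a bromo group at C-6; a fluoro group at C-9; a methyl group at C-7.
Substituent prefixes are cited in alphabetical order (multiplying prefixes like di-/tri- are ignored for ordering).
The name is 6-bromo-9-fluoro-7-methyldecan-2-ol.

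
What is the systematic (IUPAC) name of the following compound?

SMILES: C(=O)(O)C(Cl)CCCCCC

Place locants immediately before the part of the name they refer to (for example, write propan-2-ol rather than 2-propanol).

2-chlorooctanoic acid

The longest carbon chain that includes the –COOH group has 8 carbons, so the parent hydride is octane.
The principal characteristic group is a carboxylic acid (terminal –COOH), named with the suffix -oic acid.
The numbering direction is chosen so that the carboxylic acid carbon is C-1 by definition.
That gives a chloro group at C-2.
Assembling the pieces gives 2-chlorooctanoic acid.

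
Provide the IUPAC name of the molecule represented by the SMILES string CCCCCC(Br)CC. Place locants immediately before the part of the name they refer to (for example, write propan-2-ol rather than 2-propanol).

3-bromooctane

The longest continuous carbon chain has 8 atoms, so the parent hydride is octane.
Number the chain so that the substituent locant set {3} is lower than {6} at the first point of difference.
With this numbering: a bromo group at C-3.
Putting it together: 3-bromooctane.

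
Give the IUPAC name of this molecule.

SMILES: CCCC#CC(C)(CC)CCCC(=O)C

Counting along the main chain through the carbonyl and the multiple bond gives 11 carbons: the parent is undecane.
The highest-priority functional group is a ketone (C=O on an internal carbon), so the name ends in -one.
The chain contains a C≡C triple bond, so the unsaturation ending is -yne.
The numbering direction is chosen so that numbering from this end puts the carbonyl group at C-2 rather than C-10.
This places the carbonyl at C-2; the triple bond between C-7 and C-8; an ethyl group at C-6; a methyl group at C-6.
The substituents are ordered alphabetically, ignoring any di-/tri- multipliers.
The name is 6-ethyl-6-methylundec-7-yn-2-one.

6-ethyl-6-methylundec-7-yn-2-one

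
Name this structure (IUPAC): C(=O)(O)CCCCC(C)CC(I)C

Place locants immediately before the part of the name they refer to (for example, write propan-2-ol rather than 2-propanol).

The longest chain bearing the –COOH group is 9 carbons long (nonane).
The highest-priority functional group is a carboxylic acid (terminal –COOH), so the name ends in -oic acid.
Choose the numbering such that the carboxylic acid carbon is C-1 by definition.
With this numbering: an iodo group at C-8; a methyl group at C-6.
Substituent prefixes are cited in alphabetical order (multiplying prefixes like di-/tri- are ignored for ordering).
Assembling the pieces gives 8-iodo-6-methylnonanoic acid.

8-iodo-6-methylnonanoic acid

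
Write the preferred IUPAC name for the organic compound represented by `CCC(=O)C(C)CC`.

The longest carbon chain that includes the carbonyl has 6 carbons, so the parent hydride is hexane.
The principal characteristic group is a ketone (C=O on an internal carbon), named with the suffix -one.
The numbering direction is chosen so that numbering from this end puts the carbonyl group at C-3 rather than C-4.
This places the carbonyl at C-3; a methyl group at C-4.
Putting it together: 4-methylhexan-3-one.

4-methylhexan-3-one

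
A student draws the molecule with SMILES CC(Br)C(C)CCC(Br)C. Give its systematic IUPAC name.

2,6-dibromo-3-methylheptane

The longest continuous carbon chain has 7 atoms, so the parent hydride is heptane.
Choose the numbering such that the substituent locant set {2,3,6} is lower than {2,5,6} at the first point of difference.
That gives bromo groups at C-2 and C-6; a methyl group at C-3.
Prefixes are listed alphabetically: bromo, methyl.
Assembling the pieces gives 2,6-dibromo-3-methylheptane.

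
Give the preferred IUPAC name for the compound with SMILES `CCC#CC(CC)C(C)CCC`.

The longest carbon chain that includes the multiple bond has 9 carbons, so the parent hydride is nonane.
The chain contains a C≡C triple bond, so the unsaturation ending is -yne.
Choose the numbering such that numbering from this end puts the triple bond at C-3 rather than C-6.
This places the triple bond between C-3 and C-4; an ethyl group at C-5; a methyl group at C-6.
Substituent prefixes are cited in alphabetical order (multiplying prefixes like di-/tri- are ignored for ordering).
Assembling the pieces gives 5-ethyl-6-methylnon-3-yne.

5-ethyl-6-methylnon-3-yne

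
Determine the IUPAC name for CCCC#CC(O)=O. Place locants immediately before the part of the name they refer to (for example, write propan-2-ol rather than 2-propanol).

The longest carbon chain that includes the –COOH group and the multiple bond has 6 carbons, so the parent hydride is hexane.
The principal characteristic group is a carboxylic acid (terminal –COOH), named with the suffix -oic acid.
A C≡C triple bond in the chain gives the infix -yne-.
Number the chain so that the carboxylic acid carbon is C-1 by definition.
This places the triple bond between C-2 and C-3.
Putting it together: hex-2-ynoic acid.

hex-2-ynoic acid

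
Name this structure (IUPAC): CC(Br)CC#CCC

6-bromohept-3-yne

Counting along the main chain through the multiple bond gives 7 carbons: the parent is heptane.
A C≡C triple bond in the chain gives the infix -yne-.
Choose the numbering such that numbering from this end puts the triple bond at C-3 rather than C-4.
This places the triple bond between C-3 and C-4; a bromo group at C-6.
Assembling the pieces gives 6-bromohept-3-yne.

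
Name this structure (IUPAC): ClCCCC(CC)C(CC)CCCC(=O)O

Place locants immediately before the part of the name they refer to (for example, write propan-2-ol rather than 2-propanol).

The longest carbon chain that includes the –COOH group has 9 carbons, so the parent hydride is nonane.
The principal characteristic group is a carboxylic acid (terminal –COOH), named with the suffix -oic acid.
The numbering direction is chosen so that the carboxylic acid carbon is C-1 by definition.
With this numbering: a chloro group at C-9; ethyl groups at C-5 and C-6.
Prefixes are listed alphabetically: chloro, ethyl.
Putting it together: 9-chloro-5,6-diethylnonanoic acid.

9-chloro-5,6-diethylnonanoic acid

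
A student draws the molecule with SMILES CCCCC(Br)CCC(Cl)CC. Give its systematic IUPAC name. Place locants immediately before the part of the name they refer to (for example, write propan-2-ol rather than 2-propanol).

6-bromo-3-chlorodecane

The parent chain contains 10 carbons (decane).
The numbering direction is chosen so that the substituent locant set {3,6} is lower than {5,8} at the first point of difference.
With this numbering: a bromo group at C-6; a chloro group at C-3.
Substituent prefixes are cited in alphabetical order (multiplying prefixes like di-/tri- are ignored for ordering).
The name is 6-bromo-3-chlorodecane.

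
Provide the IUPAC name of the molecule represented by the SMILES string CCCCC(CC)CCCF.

4-ethyl-1-fluorooctane

The longest continuous carbon chain has 8 atoms, so the parent hydride is octane.
Number the chain so that the substituent locant set {1,4} is lower than {5,8} at the first point of difference.
With this numbering: an ethyl group at C-4; a fluoro group at C-1.
Prefixes are listed alphabetically: ethyl, fluoro.
The name is 4-ethyl-1-fluorooctane.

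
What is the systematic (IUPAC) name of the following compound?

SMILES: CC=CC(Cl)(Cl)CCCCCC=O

7,7-dichlorodec-8-enal

The longest carbon chain that includes the –CHO group and the multiple bond has 10 carbons, so the parent hydride is decane.
The principal characteristic group is an aldehyde (terminal –CHO), named with the suffix -al.
The chain contains a C=C double bond, so the unsaturation ending is -ene.
The numbering direction is chosen so that the aldehyde carbon is C-1 by definition.
That gives the double bond between C-8 and C-9; two chloro groups at C-7.
The name is 7,7-dichlorodec-8-enal.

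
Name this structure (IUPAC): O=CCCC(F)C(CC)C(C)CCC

5-ethyl-4-fluoro-6-methylnonanal

Counting along the main chain through the –CHO group gives 9 carbons: the parent is nonane.
An aldehyde (terminal –CHO) is the principal characteristic group, giving the suffix -al.
Choose the numbering such that the aldehyde carbon is C-1 by definition.
With this numbering: an ethyl group at C-5; a fluoro group at C-4; a methyl group at C-6.
Prefixes are listed alphabetically: ethyl, fluoro, methyl.
Assembling the pieces gives 5-ethyl-4-fluoro-6-methylnonanal.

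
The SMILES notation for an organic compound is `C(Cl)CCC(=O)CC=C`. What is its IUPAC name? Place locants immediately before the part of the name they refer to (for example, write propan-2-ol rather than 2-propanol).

7-chlorohept-1-en-4-one

Counting along the main chain through the carbonyl and the multiple bond gives 7 carbons: the parent is heptane.
The principal characteristic group is a ketone (C=O on an internal carbon), named with the suffix -one.
A C=C double bond in the chain gives the infix -ene-.
The numbering direction is chosen so that numbering from this end puts the double bond at C-1 rather than C-6.
This places the carbonyl at C-4; the double bond between C-1 and C-2; a chloro group at C-7.
The name is 7-chlorohept-1-en-4-one.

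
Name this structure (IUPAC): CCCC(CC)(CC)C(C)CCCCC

The parent chain contains 10 carbons (decane).
Number the chain so that the substituent locant set {4,4,5} is lower than {6,7,7} at the first point of difference.
This places two ethyl groups at C-4; a methyl group at C-5.
The substituents are ordered alphabetically, ignoring any di-/tri- multipliers.
Putting it together: 4,4-diethyl-5-methyldecane.

4,4-diethyl-5-methyldecane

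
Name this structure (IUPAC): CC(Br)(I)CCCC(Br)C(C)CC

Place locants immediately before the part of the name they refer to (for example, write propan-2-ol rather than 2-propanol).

2,6-dibromo-2-iodo-7-methylnonane

The longest continuous carbon chain has 9 atoms, so the parent hydride is nonane.
Choose the numbering such that the substituent locant set {2,2,6,7} is lower than {3,4,8,8} at the first point of difference.
That gives bromo groups at C-2 and C-6; an iodo group at C-2; a methyl group at C-7.
The substituents are ordered alphabetically, ignoring any di-/tri- multipliers.
The name is 2,6-dibromo-2-iodo-7-methylnonane.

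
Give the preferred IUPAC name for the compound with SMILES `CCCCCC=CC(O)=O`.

oct-2-enoic acid

The longest chain bearing the –COOH group and the multiple bond is 8 carbons long (octane).
The highest-priority functional group is a carboxylic acid (terminal –COOH), so the name ends in -oic acid.
The chain contains a C=C double bond, so the unsaturation ending is -ene.
Choose the numbering such that the carboxylic acid carbon is C-1 by definition.
That gives the double bond between C-2 and C-3.
Putting it together: oct-2-enoic acid.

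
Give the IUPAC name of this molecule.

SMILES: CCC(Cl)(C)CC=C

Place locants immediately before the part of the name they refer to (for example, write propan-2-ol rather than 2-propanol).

The longest chain bearing the multiple bond is 6 carbons long (hexane).
The chain contains a C=C double bond, so the unsaturation ending is -ene.
The numbering direction is chosen so that numbering from this end puts the double bond at C-1 rather than C-5.
This places the double bond between C-1 and C-2; a chloro group at C-4; a methyl group at C-4.
Prefixes are listed alphabetically: chloro, methyl.
Putting it together: 4-chloro-4-methylhex-1-ene.

4-chloro-4-methylhex-1-ene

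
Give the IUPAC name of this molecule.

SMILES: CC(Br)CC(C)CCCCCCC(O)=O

Counting along the main chain through the –COOH group gives 11 carbons: the parent is undecane.
The principal characteristic group is a carboxylic acid (terminal –COOH), named with the suffix -oic acid.
The numbering direction is chosen so that the carboxylic acid carbon is C-1 by definition.
With this numbering: a bromo group at C-10; a methyl group at C-8.
Substituent prefixes are cited in alphabetical order (multiplying prefixes like di-/tri- are ignored for ordering).
The name is 10-bromo-8-methylundecanoic acid.

10-bromo-8-methylundecanoic acid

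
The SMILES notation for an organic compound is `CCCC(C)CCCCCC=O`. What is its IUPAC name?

Counting along the main chain through the –CHO group gives 10 carbons: the parent is decane.
The highest-priority functional group is an aldehyde (terminal –CHO), so the name ends in -al.
Choose the numbering such that the aldehyde carbon is C-1 by definition.
With this numbering: a methyl group at C-7.
Putting it together: 7-methyldecanal.

7-methyldecanal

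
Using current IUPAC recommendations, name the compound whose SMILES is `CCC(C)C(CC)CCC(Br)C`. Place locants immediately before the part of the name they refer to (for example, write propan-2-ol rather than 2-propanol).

The longest carbon chain is 8 atoms: the parent is octane.
The numbering direction is chosen so that the substituent locant set {2,5,6} is lower than {3,4,7} at the first point of difference.
With this numbering: a bromo group at C-2; an ethyl group at C-5; a methyl group at C-6.
Prefixes are listed alphabetically: bromo, ethyl, methyl.
Putting it together: 2-bromo-5-ethyl-6-methyloctane.

2-bromo-5-ethyl-6-methyloctane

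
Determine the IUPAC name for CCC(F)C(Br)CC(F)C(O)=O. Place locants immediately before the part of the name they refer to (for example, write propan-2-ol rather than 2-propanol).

Counting along the main chain through the –COOH group gives 7 carbons: the parent is heptane.
A carboxylic acid (terminal –COOH) is the principal characteristic group, giving the suffix -oic acid.
The numbering direction is chosen so that the carboxylic acid carbon is C-1 by definition.
This places a bromo group at C-4; fluoro groups at C-2 and C-5.
The substituents are ordered alphabetically, ignoring any di-/tri- multipliers.
The name is 4-bromo-2,5-difluoroheptanoic acid.

4-bromo-2,5-difluoroheptanoic acid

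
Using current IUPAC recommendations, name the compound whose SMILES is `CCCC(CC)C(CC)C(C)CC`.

The longest carbon chain is 8 atoms: the parent is octane.
The numbering direction is chosen so that the substituent locant set {3,4,5} is lower than {4,5,6} at the first point of difference.
That gives ethyl groups at C-4 and C-5; a methyl group at C-3.
Substituent prefixes are cited in alphabetical order (multiplying prefixes like di-/tri- are ignored for ordering).
Putting it together: 4,5-diethyl-3-methyloctane.

4,5-diethyl-3-methyloctane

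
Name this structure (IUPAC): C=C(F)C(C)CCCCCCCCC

The longest chain bearing the multiple bond is 12 carbons long (dodecane).
There is one C=C double bond, indicated by the ending -ene.
Number the chain so that numbering from this end puts the double bond at C-1 rather than C-11.
With this numbering: the double bond between C-1 and C-2; a fluoro group at C-2; a methyl group at C-3.
Substituent prefixes are cited in alphabetical order (multiplying prefixes like di-/tri- are ignored for ordering).
Assembling the pieces gives 2-fluoro-3-methyldodec-1-ene.

2-fluoro-3-methyldodec-1-ene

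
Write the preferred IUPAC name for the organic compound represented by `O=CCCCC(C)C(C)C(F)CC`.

7-fluoro-5,6-dimethylnonanal

Counting along the main chain through the –CHO group gives 9 carbons: the parent is nonane.
The principal characteristic group is an aldehyde (terminal –CHO), named with the suffix -al.
The numbering direction is chosen so that the aldehyde carbon is C-1 by definition.
That gives a fluoro group at C-7; methyl groups at C-5 and C-6.
The substituents are ordered alphabetically, ignoring any di-/tri- multipliers.
Putting it together: 7-fluoro-5,6-dimethylnonanal.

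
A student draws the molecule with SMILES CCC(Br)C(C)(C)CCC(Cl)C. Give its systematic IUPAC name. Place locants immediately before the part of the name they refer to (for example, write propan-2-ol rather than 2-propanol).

The longest carbon chain is 8 atoms: the parent is octane.
Number the chain so that the substituent locant set {2,5,5,6} is lower than {3,4,4,7} at the first point of difference.
This places a bromo group at C-6; a chloro group at C-2; two methyl groups at C-5.
Substituent prefixes are cited in alphabetical order (multiplying prefixes like di-/tri- are ignored for ordering).
Putting it together: 6-bromo-2-chloro-5,5-dimethyloctane.

6-bromo-2-chloro-5,5-dimethyloctane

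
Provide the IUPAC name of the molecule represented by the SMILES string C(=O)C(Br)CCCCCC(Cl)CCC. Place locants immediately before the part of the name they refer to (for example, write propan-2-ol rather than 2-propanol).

2-bromo-8-chloroundecanal

Counting along the main chain through the –CHO group gives 11 carbons: the parent is undecane.
The principal characteristic group is an aldehyde (terminal –CHO), named with the suffix -al.
Choose the numbering such that the aldehyde carbon is C-1 by definition.
That gives a bromo group at C-2; a chloro group at C-8.
Prefixes are listed alphabetically: bromo, chloro.
The name is 2-bromo-8-chloroundecanal.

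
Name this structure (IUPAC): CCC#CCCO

hex-3-yn-1-ol

The longest carbon chain that includes the –OH group and the multiple bond has 6 carbons, so the parent hydride is hexane.
The principal characteristic group is an alcohol (–OH), named with the suffix -ol.
A C≡C triple bond in the chain gives the infix -yne-.
Choose the numbering such that numbering from this end puts the hydroxyl group at C-1 rather than C-6.
With this numbering: the hydroxyl at C-1; the triple bond between C-3 and C-4.
Putting it together: hex-3-yn-1-ol.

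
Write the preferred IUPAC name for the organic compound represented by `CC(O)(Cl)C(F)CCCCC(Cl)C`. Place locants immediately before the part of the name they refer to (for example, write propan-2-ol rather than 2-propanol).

Counting along the main chain through the –OH group gives 9 carbons: the parent is nonane.
The highest-priority functional group is an alcohol (–OH), so the name ends in -ol.
The numbering direction is chosen so that numbering from this end puts the hydroxyl group at C-2 rather than C-8.
This places the hydroxyl at C-2; chloro groups at C-2 and C-8; a fluoro group at C-3.
Prefixes are listed alphabetically: chloro, fluoro.
Assembling the pieces gives 2,8-dichloro-3-fluorononan-2-ol.

2,8-dichloro-3-fluorononan-2-ol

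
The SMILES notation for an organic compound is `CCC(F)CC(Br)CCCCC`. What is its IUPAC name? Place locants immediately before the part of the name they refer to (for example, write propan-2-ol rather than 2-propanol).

5-bromo-3-fluorodecane

The longest continuous carbon chain has 10 atoms, so the parent hydride is decane.
Number the chain so that the substituent locant set {3,5} is lower than {6,8} at the first point of difference.
With this numbering: a bromo group at C-5; a fluoro group at C-3.
Prefixes are listed alphabetically: bromo, fluoro.
Putting it together: 5-bromo-3-fluorodecane.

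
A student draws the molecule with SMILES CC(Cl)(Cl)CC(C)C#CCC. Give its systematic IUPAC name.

The longest chain bearing the multiple bond is 8 carbons long (octane).
There is one C≡C triple bond, indicated by the ending -yne.
Choose the numbering such that numbering from this end puts the triple bond at C-3 rather than C-5.
This places the triple bond between C-3 and C-4; two chloro groups at C-7; a methyl group at C-5.
The substituents are ordered alphabetically, ignoring any di-/tri- multipliers.
Putting it together: 7,7-dichloro-5-methyloct-3-yne.

7,7-dichloro-5-methyloct-3-yne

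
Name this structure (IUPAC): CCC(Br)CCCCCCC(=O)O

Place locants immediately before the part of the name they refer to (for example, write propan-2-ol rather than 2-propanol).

8-bromodecanoic acid

The longest carbon chain that includes the –COOH group has 10 carbons, so the parent hydride is decane.
The principal characteristic group is a carboxylic acid (terminal –COOH), named with the suffix -oic acid.
Number the chain so that the carboxylic acid carbon is C-1 by definition.
That gives a bromo group at C-8.
Assembling the pieces gives 8-bromodecanoic acid.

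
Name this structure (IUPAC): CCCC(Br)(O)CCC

4-bromoheptan-4-ol

Counting along the main chain through the –OH group gives 7 carbons: the parent is heptane.
The highest-priority functional group is an alcohol (–OH), so the name ends in -ol.
The molecule is symmetric, so either numbering direction gives the same locants.
With this numbering: the hydroxyl at C-4; a bromo group at C-4.
Putting it together: 4-bromoheptan-4-ol.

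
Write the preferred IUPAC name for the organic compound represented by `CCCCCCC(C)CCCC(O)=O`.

5-methylundecanoic acid

The longest chain bearing the –COOH group is 11 carbons long (undecane).
A carboxylic acid (terminal –COOH) is the principal characteristic group, giving the suffix -oic acid.
Choose the numbering such that the carboxylic acid carbon is C-1 by definition.
That gives a methyl group at C-5.
The name is 5-methylundecanoic acid.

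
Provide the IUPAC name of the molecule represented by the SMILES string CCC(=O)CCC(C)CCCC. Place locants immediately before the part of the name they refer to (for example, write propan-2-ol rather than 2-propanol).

The longest chain bearing the carbonyl is 10 carbons long (decane).
A ketone (C=O on an internal carbon) is the principal characteristic group, giving the suffix -one.
Choose the numbering such that numbering from this end puts the carbonyl group at C-3 rather than C-8.
That gives the carbonyl at C-3; a methyl group at C-6.
The name is 6-methyldecan-3-one.

6-methyldecan-3-one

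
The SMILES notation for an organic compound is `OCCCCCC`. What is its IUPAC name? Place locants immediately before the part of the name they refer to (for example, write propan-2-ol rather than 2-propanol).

hexan-1-ol

Counting along the main chain through the –OH group gives 6 carbons: the parent is hexane.
The highest-priority functional group is an alcohol (–OH), so the name ends in -ol.
The numbering direction is chosen so that numbering from this end puts the hydroxyl group at C-1 rather than C-6.
That gives the hydroxyl at C-1.
Assembling the pieces gives hexan-1-ol.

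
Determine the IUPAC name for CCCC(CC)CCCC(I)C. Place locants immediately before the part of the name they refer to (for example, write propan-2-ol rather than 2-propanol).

6-ethyl-2-iodononane

The parent chain contains 9 carbons (nonane).
The numbering direction is chosen so that the substituent locant set {2,6} is lower than {4,8} at the first point of difference.
That gives an ethyl group at C-6; an iodo group at C-2.
The substituents are ordered alphabetically, ignoring any di-/tri- multipliers.
Putting it together: 6-ethyl-2-iodononane.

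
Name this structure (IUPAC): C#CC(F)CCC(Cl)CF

The longest carbon chain that includes the multiple bond has 7 carbons, so the parent hydride is heptane.
There is one C≡C triple bond, indicated by the ending -yne.
Choose the numbering such that numbering from this end puts the triple bond at C-1 rather than C-6.
That gives the triple bond between C-1 and C-2; a chloro group at C-6; fluoro groups at C-3 and C-7.
Substituent prefixes are cited in alphabetical order (multiplying prefixes like di-/tri- are ignored for ordering).
The name is 6-chloro-3,7-difluorohept-1-yne.

6-chloro-3,7-difluorohept-1-yne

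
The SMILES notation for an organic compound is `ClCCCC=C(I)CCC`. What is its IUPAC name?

The longest chain bearing the multiple bond is 8 carbons long (octane).
A C=C double bond in the chain gives the infix -ene-.
The numbering direction is chosen so that the substituent locant set {1,5} is lower than {4,8} at the first point of difference.
This places the double bond between C-4 and C-5; a chloro group at C-1; an iodo group at C-5.
Substituent prefixes are cited in alphabetical order (multiplying prefixes like di-/tri- are ignored for ordering).
Assembling the pieces gives 1-chloro-5-iodooct-4-ene.

1-chloro-5-iodooct-4-ene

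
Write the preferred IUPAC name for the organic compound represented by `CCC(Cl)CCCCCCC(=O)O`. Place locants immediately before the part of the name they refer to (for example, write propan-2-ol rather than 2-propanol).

The longest carbon chain that includes the –COOH group has 10 carbons, so the parent hydride is decane.
A carboxylic acid (terminal –COOH) is the principal characteristic group, giving the suffix -oic acid.
Choose the numbering such that the carboxylic acid carbon is C-1 by definition.
With this numbering: a chloro group at C-8.
Assembling the pieces gives 8-chlorodecanoic acid.

8-chlorodecanoic acid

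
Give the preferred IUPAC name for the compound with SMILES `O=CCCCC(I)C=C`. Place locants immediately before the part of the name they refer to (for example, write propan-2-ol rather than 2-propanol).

The longest chain bearing the –CHO group and the multiple bond is 7 carbons long (heptane).
The highest-priority functional group is an aldehyde (terminal –CHO), so the name ends in -al.
A C=C double bond in the chain gives the infix -ene-.
Choose the numbering such that the aldehyde carbon is C-1 by definition.
That gives the double bond between C-6 and C-7; an iodo group at C-5.
Assembling the pieces gives 5-iodohept-6-enal.

5-iodohept-6-enal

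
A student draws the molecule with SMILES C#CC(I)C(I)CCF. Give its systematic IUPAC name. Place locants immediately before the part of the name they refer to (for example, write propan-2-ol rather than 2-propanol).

The longest carbon chain that includes the multiple bond has 6 carbons, so the parent hydride is hexane.
The chain contains a C≡C triple bond, so the unsaturation ending is -yne.
Choose the numbering such that numbering from this end puts the triple bond at C-1 rather than C-5.
With this numbering: the triple bond between C-1 and C-2; a fluoro group at C-6; iodo groups at C-3 and C-4.
The substituents are ordered alphabetically, ignoring any di-/tri- multipliers.
Assembling the pieces gives 6-fluoro-3,4-diiodohex-1-yne.

6-fluoro-3,4-diiodohex-1-yne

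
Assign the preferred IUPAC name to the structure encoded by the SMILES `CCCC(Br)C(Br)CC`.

The longest carbon chain is 7 atoms: the parent is heptane.
Choose the numbering such that the substituent locant set {3,4} is lower than {4,5} at the first point of difference.
That gives bromo groups at C-3 and C-4.
Assembling the pieces gives 3,4-dibromoheptane.

3,4-dibromoheptane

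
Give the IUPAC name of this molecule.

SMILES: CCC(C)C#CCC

The longest carbon chain that includes the multiple bond has 7 carbons, so the parent hydride is heptane.
There is one C≡C triple bond, indicated by the ending -yne.
The numbering direction is chosen so that numbering from this end puts the triple bond at C-3 rather than C-4.
With this numbering: the triple bond between C-3 and C-4; a methyl group at C-5.
Putting it together: 5-methylhept-3-yne.

5-methylhept-3-yne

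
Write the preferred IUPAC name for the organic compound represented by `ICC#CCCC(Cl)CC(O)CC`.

Counting along the main chain through the –OH group and the multiple bond gives 10 carbons: the parent is decane.
The highest-priority functional group is an alcohol (–OH), so the name ends in -ol.
A C≡C triple bond in the chain gives the infix -yne-.
Number the chain so that numbering from this end puts the hydroxyl group at C-3 rather than C-8.
With this numbering: the hydroxyl at C-3; the triple bond between C-8 and C-9; a chloro group at C-5; an iodo group at C-10.
Prefixes are listed alphabetically: chloro, iodo.
The name is 5-chloro-10-iododec-8-yn-3-ol.

5-chloro-10-iododec-8-yn-3-ol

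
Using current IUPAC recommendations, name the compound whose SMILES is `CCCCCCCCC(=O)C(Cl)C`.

The longest carbon chain that includes the carbonyl has 11 carbons, so the parent hydride is undecane.
A ketone (C=O on an internal carbon) is the principal characteristic group, giving the suffix -one.
The numbering direction is chosen so that numbering from this end puts the carbonyl group at C-3 rather than C-9.
This places the carbonyl at C-3; a chloro group at C-2.
Putting it together: 2-chloroundecan-3-one.

2-chloroundecan-3-one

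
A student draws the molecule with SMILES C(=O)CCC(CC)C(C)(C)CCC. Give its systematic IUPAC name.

The longest carbon chain that includes the –CHO group has 8 carbons, so the parent hydride is octane.
The principal characteristic group is an aldehyde (terminal –CHO), named with the suffix -al.
The numbering direction is chosen so that the aldehyde carbon is C-1 by definition.
That gives an ethyl group at C-4; two methyl groups at C-5.
Substituent prefixes are cited in alphabetical order (multiplying prefixes like di-/tri- are ignored for ordering).
The name is 4-ethyl-5,5-dimethyloctanal.

4-ethyl-5,5-dimethyloctanal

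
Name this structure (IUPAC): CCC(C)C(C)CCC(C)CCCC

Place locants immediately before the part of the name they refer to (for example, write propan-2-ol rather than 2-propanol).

The longest continuous carbon chain has 11 atoms, so the parent hydride is undecane.
Choose the numbering such that the substituent locant set {3,4,7} is lower than {5,8,9} at the first point of difference.
With this numbering: methyl groups at C-3 and C-4 and C-7.
Assembling the pieces gives 3,4,7-trimethylundecane.

3,4,7-trimethylundecane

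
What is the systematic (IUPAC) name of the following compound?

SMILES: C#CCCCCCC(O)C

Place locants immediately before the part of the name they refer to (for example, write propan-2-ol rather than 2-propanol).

The longest chain bearing the –OH group and the multiple bond is 9 carbons long (nonane).
An alcohol (–OH) is the principal characteristic group, giving the suffix -ol.
A C≡C triple bond in the chain gives the infix -yne-.
The numbering direction is chosen so that numbering from this end puts the hydroxyl group at C-2 rather than C-8.
With this numbering: the hydroxyl at C-2; the triple bond between C-8 and C-9.
Assembling the pieces gives non-8-yn-2-ol.

non-8-yn-2-ol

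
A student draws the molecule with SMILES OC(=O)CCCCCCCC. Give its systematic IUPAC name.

nonanoic acid

The longest carbon chain that includes the –COOH group has 9 carbons, so the parent hydride is nonane.
A carboxylic acid (terminal –COOH) is the principal characteristic group, giving the suffix -oic acid.
Number the chain so that the carboxylic acid carbon is C-1 by definition.
Assembling the pieces gives nonanoic acid.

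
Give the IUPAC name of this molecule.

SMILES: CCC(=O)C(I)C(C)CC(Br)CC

The longest chain bearing the carbonyl is 9 carbons long (nonane).
The principal characteristic group is a ketone (C=O on an internal carbon), named with the suffix -one.
The numbering direction is chosen so that numbering from this end puts the carbonyl group at C-3 rather than C-7.
With this numbering: the carbonyl at C-3; a bromo group at C-7; an iodo group at C-4; a methyl group at C-5.
Substituent prefixes are cited in alphabetical order (multiplying prefixes like di-/tri- are ignored for ordering).
Assembling the pieces gives 7-bromo-4-iodo-5-methylnonan-3-one.

7-bromo-4-iodo-5-methylnonan-3-one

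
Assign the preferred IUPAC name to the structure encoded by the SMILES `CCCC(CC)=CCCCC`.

4-ethylnon-4-ene

The longest chain bearing the multiple bond is 9 carbons long (nonane).
There is one C=C double bond, indicated by the ending -ene.
Number the chain so that numbering from this end puts the double bond at C-4 rather than C-5.
With this numbering: the double bond between C-4 and C-5; an ethyl group at C-4.
Assembling the pieces gives 4-ethylnon-4-ene.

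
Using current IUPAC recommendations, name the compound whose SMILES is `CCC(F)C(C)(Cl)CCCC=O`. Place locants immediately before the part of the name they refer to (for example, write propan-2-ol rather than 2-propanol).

The longest chain bearing the –CHO group is 8 carbons long (octane).
The highest-priority functional group is an aldehyde (terminal –CHO), so the name ends in -al.
The numbering direction is chosen so that the aldehyde carbon is C-1 by definition.
That gives a chloro group at C-5; a fluoro group at C-6; a methyl group at C-5.
Substituent prefixes are cited in alphabetical order (multiplying prefixes like di-/tri- are ignored for ordering).
The name is 5-chloro-6-fluoro-5-methyloctanal.

5-chloro-6-fluoro-5-methyloctanal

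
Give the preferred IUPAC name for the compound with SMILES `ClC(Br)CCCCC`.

1-bromo-1-chlorohexane

The parent chain contains 6 carbons (hexane).
Choose the numbering such that the substituent locant set {1,1} is lower than {6,6} at the first point of difference.
This places a bromo group at C-1; a chloro group at C-1.
Prefixes are listed alphabetically: bromo, chloro.
The name is 1-bromo-1-chlorohexane.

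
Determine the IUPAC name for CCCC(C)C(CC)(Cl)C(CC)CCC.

The parent chain contains 9 carbons (nonane).
Choose the numbering such that the locant sets are identical either way, so the alphabetically earlier ethyl substituent takes the lower locants ({4,5} rather than {5,6}, first differing at 4 vs 5).
With this numbering: a chloro group at C-5; ethyl groups at C-4 and C-5; a methyl group at C-6.
The substituents are ordered alphabetically, ignoring any di-/tri- multipliers.
Assembling the pieces gives 5-chloro-4,5-diethyl-6-methylnonane.

5-chloro-4,5-diethyl-6-methylnonane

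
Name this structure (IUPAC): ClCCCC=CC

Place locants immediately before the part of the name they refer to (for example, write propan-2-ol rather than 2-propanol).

6-chlorohex-2-ene

Counting along the main chain through the multiple bond gives 6 carbons: the parent is hexane.
There is one C=C double bond, indicated by the ending -ene.
The numbering direction is chosen so that numbering from this end puts the double bond at C-2 rather than C-4.
With this numbering: the double bond between C-2 and C-3; a chloro group at C-6.
Putting it together: 6-chlorohex-2-ene.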